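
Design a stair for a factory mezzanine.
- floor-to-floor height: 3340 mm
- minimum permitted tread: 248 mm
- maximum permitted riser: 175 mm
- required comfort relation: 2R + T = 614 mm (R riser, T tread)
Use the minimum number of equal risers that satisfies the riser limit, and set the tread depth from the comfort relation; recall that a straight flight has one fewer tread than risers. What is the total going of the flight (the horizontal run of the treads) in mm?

At most 175 each: 3340/175 = 19.09, giving 20 risers.
Riser R = 3340 / 20 = 167 mm, within the 175 mm limit.
Tread T = 614 − 2 × 167 = 280 mm (≥ 248 mm).
Treads = 20 − 1 = 19; going = 19 × 280 = 5320 mm.

5320 mm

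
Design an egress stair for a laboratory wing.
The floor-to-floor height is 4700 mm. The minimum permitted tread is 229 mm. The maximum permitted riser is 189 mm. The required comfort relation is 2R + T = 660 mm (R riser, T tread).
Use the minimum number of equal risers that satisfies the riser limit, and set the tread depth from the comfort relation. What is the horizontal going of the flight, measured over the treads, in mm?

⌈4700/189⌉ = 25 risers.
R = 4700 ÷ 25 = 188 mm.
Tread T = 660 − 2 × 188 = 284 mm (≥ 229 mm).
Treads = 25 − 1 = 24; going = 24 × 284 = 6816 mm.

6816 mm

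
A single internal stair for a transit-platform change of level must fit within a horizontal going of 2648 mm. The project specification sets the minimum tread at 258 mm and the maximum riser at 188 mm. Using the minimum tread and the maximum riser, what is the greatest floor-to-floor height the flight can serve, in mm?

2068 mm

Treads that fit: ⌊2648 / 258⌋ = 10.
Risers = treads + 1 = 11.
Maximum height = 11 × 188 = 2068 mm.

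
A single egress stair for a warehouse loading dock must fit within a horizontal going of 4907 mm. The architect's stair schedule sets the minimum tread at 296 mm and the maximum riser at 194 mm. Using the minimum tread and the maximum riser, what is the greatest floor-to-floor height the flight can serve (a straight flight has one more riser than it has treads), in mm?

Treads that fit: ⌊4907 / 296⌋ = 16.
Risers = treads + 1 = 17.
Maximum height = 17 × 194 = 3298 mm.

3298 mm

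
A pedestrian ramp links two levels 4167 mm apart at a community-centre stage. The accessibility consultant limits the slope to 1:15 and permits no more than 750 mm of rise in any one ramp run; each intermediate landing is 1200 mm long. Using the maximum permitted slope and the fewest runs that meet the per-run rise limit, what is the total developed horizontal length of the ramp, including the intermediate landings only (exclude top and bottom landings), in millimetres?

4167 / 750 = 5.56, so 6 ramp runs are needed. That means 5 intermediate landings.
Ramp run (horizontal) at 1:15: 4167 × 15 = 62505 mm.
5 intermediate landings contribute 5 × 1200 = 6000 mm.
Total developed length = 62505 + 6000 = 68505 mm.

68505 mm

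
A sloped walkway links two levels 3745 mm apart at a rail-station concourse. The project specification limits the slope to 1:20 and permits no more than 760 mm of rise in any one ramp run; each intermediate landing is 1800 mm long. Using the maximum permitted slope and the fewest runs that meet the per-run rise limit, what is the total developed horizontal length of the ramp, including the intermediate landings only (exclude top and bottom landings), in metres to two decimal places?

82.10 m

⌈3745/760⌉ = 5 ramp runs. That means 4 intermediate landings.
Ramp run (horizontal) at 1:20: 3745 × 20 = 74900 mm.
Intermediate landings: 4 × 1800 = 7200 mm.
Developed length = 74900 + 7200 = 82100 mm.
= 82.10 m.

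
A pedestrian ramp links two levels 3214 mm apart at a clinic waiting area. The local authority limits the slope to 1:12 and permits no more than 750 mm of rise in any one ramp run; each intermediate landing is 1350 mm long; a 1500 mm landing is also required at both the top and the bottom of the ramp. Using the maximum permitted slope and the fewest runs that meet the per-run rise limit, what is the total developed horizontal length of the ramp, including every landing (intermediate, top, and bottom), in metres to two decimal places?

46.97 m

3214 / 750 = 4.285 → round up to 5 ramp runs. That means 4 intermediate landings.
Horizontal run for 3214 mm of rise at 1:12 is 3214 × 12 = 38568 mm.
Intermediate landings: 4 × 1350 = 5400 mm.
Top and bottom landings: 2 × 1500 = 3000 mm.
Total = 38568 + 5400 + 3000 = 46968 mm.
= 46.97 m.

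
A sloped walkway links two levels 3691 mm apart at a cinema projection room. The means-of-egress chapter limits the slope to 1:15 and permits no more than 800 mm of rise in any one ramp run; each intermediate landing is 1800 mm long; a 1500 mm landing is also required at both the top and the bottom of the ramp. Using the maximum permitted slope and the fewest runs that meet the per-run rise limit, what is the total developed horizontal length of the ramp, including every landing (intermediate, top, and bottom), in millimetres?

65565 mm

3691 / 800 = 4.614 → round up to 5 ramp runs. That means 4 intermediate landings.
Horizontal run for 3691 mm of rise at 1:15 is 3691 × 15 = 55365 mm.
4 intermediate landings contribute 4 × 1800 = 7200 mm.
Top and bottom landings: 2 × 1500 = 3000 mm.
Total = 55365 + 7200 + 3000 = 65565 mm.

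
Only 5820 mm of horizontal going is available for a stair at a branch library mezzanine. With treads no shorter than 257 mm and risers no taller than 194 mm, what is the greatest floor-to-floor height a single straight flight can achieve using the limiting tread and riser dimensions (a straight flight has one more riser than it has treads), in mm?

4462 mm

5820 / 257 = 22.65, so 22 treads fit.
Risers = treads + 1 = 23.
Maximum height = 23 × 194 = 4462 mm.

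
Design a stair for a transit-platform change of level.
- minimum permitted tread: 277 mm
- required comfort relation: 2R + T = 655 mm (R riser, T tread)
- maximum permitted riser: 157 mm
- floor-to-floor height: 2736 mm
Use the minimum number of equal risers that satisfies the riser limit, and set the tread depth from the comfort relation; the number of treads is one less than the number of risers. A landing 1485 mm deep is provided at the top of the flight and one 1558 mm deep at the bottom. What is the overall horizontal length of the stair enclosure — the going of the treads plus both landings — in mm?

9010 mm

2736 / 157 = 17.427 → round up to 18 risers.
R = 2736 ÷ 18 = 152 mm.
T = 655 − 2·152 = 351 mm, which satisfies the 277 mm minimum.
18 risers give 17 treads; going = 17 × 351 = 5967 mm.
Add landings: 5967 + 1485 + 1558 = 9010 mm.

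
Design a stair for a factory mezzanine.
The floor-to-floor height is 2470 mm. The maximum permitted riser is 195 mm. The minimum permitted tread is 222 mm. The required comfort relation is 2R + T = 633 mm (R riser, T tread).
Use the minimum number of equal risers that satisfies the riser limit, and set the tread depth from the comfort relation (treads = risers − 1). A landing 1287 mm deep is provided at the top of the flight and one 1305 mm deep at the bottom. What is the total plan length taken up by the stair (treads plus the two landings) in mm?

5628 mm

2470 / 195 = 12.67, so 13 risers are needed.
Riser R = 2470 / 13 = 190 mm, within the 195 mm limit.
Tread T = 633 − 2 × 190 = 253 mm (≥ 222 mm).
13 risers give 12 treads; going = 12 × 253 = 3036 mm.
Enclosure = 3036 + 1287 + 1305 = 5628 mm.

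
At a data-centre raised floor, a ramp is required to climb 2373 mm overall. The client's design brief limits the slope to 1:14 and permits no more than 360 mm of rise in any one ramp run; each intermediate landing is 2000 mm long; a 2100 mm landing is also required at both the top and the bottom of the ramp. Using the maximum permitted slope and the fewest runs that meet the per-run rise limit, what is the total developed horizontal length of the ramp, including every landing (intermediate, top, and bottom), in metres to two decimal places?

⌈2373/360⌉ = 7 ramp runs. That means 6 intermediate landings.
Ramp run (horizontal) at 1:14: 2373 × 14 = 33222 mm.
Intermediate landings: 6 × 2000 = 12000 mm.
Top and bottom landings: 2 × 2100 = 4200 mm.
Total = 33222 + 12000 + 4200 = 49422 mm.
= 49.42 m.

49.42 m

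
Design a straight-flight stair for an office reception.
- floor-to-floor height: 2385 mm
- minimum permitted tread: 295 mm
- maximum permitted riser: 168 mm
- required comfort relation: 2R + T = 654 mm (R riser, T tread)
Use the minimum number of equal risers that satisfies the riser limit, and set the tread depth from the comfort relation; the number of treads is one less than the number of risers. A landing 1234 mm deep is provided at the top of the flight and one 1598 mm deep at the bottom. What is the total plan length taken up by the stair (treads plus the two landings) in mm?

7536 mm

2385 / 168 = 14.196 → round up to 15 risers.
R = 2385 ÷ 15 = 159 mm.
Tread T = 654 − 2 × 159 = 336 mm (≥ 295 mm).
15 risers give 14 treads; going = 14 × 336 = 4704 mm.
Enclosure = 4704 + 1234 + 1598 = 7536 mm.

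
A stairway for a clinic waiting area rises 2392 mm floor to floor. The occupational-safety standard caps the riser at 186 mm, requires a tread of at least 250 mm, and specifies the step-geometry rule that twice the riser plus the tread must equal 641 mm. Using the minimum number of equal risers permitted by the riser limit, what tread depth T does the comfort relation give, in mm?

2392 / 186 = 12.86, so 13 risers are needed.
R = 2392 ÷ 13 = 184 mm.
T = 641 − 2·184 = 273 mm, which satisfies the 250 mm minimum.

273 mm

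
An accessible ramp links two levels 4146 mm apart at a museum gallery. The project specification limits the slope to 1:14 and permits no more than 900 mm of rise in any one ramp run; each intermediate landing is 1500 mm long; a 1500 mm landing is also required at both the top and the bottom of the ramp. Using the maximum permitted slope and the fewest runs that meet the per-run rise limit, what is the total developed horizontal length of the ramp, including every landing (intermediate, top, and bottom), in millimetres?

4146 / 900 = 4.607 → round up to 5 ramp runs. That means 4 intermediate landings.
Ramp run (horizontal) at 1:14: 4146 × 14 = 58044 mm.
4 intermediate landings contribute 4 × 1500 = 6000 mm.
Top and bottom landings: 2 × 1500 = 3000 mm.
Total = 58044 + 6000 + 3000 = 67044 mm.

67044 mm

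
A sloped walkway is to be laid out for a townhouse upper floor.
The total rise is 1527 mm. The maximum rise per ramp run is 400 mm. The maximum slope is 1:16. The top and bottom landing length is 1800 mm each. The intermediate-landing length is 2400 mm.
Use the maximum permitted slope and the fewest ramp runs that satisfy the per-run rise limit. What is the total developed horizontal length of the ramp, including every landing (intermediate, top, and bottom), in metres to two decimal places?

1527 / 400 = 3.82, so 4 ramp runs are needed. That means 3 intermediate landings.
Horizontal run for 1527 mm of rise at 1:16 is 1527 × 16 = 24432 mm.
3 intermediate landings contribute 3 × 2400 = 7200 mm.
Top and bottom landings: 2 × 1800 = 3600 mm.
Total = 24432 + 7200 + 3600 = 35232 mm.
= 35.23 m.

35.23 m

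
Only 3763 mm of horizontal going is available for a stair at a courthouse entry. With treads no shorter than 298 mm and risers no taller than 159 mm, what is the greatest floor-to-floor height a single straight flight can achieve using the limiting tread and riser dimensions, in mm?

3763 / 298 = 12.63, so 12 treads fit.
Risers = treads + 1 = 13.
Maximum height = 13 × 159 = 2067 mm.

2067 mm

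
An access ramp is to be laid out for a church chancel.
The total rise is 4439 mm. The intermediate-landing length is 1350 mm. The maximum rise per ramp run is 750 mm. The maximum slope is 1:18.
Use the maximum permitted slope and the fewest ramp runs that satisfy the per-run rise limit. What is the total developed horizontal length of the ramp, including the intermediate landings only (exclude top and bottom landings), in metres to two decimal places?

86.65 m

4439 / 750 = 5.92, so 6 ramp runs are needed. That means 5 intermediate landings.
Horizontal run for 4439 mm of rise at 1:18 is 4439 × 18 = 79902 mm.
5 intermediate landings contribute 5 × 1350 = 6750 mm.
Developed length = 79902 + 6750 = 86652 mm.
= 86.65 m.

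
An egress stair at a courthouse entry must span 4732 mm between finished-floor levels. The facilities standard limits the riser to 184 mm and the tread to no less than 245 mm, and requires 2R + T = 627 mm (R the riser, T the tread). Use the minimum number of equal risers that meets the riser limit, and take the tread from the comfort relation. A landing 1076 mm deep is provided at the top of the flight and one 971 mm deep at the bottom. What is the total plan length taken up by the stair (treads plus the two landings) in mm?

4732 / 184 = 25.717 → round up to 26 risers.
Each riser is 4732/26 = 182 mm (≤ 184 mm).
Tread T = 627 − 2 × 182 = 263 mm (≥ 245 mm).
26 risers give 25 treads; going = 25 × 263 = 6575 mm.
Add landings: 6575 + 1076 + 971 = 8622 mm.

8622 mm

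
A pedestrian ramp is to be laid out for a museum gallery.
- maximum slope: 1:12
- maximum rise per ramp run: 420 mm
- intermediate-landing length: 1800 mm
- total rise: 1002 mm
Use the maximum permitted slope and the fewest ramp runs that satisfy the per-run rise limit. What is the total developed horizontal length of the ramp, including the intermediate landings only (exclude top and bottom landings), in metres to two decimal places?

At most 420 each: 1002/420 = 2.39, giving 3 ramp runs. That means 2 intermediate landings.
Horizontal run for 1002 mm of rise at 1:12 is 1002 × 12 = 12024 mm.
Intermediate landings: 2 × 1800 = 3600 mm.
Total developed length = 12024 + 3600 = 15624 mm.
= 15.62 m.

15.62 m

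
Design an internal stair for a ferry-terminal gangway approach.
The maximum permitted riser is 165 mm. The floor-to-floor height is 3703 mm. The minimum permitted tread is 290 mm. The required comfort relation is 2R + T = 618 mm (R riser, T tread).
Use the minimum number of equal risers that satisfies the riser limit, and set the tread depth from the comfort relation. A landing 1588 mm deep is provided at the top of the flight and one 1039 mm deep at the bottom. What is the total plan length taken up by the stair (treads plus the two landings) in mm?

3703 / 165 = 22.44, so 23 risers are needed.
Each riser is 3703/23 = 161 mm (≤ 165 mm).
T = 618 − 2·161 = 296 mm, which satisfies the 290 mm minimum.
23 risers give 22 treads; going = 22 × 296 = 6512 mm.
Add landings: 6512 + 1588 + 1039 = 9139 mm.

9139 mm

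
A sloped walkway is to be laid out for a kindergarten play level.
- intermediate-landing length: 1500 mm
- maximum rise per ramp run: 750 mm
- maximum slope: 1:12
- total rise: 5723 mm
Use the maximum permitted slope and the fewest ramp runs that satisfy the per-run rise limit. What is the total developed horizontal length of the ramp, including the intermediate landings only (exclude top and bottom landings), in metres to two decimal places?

79.18 m

5723 / 750 = 7.631 → round up to 8 ramp runs. That means 7 intermediate landings.
Ramp run (horizontal) at 1:12: 5723 × 12 = 68676 mm.
Intermediate landings: 7 × 1500 = 10500 mm.
Total developed length = 68676 + 10500 = 79176 mm.
= 79.18 m.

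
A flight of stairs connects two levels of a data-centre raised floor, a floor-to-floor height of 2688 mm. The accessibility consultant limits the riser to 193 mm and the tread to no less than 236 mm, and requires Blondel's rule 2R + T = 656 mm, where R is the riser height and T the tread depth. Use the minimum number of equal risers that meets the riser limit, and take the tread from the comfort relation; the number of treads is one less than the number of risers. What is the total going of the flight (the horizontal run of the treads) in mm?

2688 / 193 = 13.927 → round up to 14 risers.
Each riser is 2688/14 = 192 mm (≤ 193 mm).
T = 656 − 2·192 = 272 mm, which satisfies the 236 mm minimum.
Treads = 14 − 1 = 13; going = 13 × 272 = 3536 mm.

3536 mm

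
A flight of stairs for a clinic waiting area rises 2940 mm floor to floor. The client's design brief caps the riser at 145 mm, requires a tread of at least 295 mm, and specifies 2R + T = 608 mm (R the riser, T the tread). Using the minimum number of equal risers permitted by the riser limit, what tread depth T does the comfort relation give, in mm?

328 mm

⌈2940/145⌉ = 21 risers.
Each riser is 2940/21 = 140 mm (≤ 145 mm).
T = 608 − 2·140 = 328 mm, which satisfies the 295 mm minimum.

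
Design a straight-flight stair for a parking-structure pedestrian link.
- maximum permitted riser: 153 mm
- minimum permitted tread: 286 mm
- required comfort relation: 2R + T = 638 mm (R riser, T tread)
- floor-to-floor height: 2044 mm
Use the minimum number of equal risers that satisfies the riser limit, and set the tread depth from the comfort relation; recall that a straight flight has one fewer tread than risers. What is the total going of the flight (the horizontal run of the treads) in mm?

⌈2044/153⌉ = 14 risers.
Riser R = 2044 / 14 = 146 mm, within the 153 mm limit.
T = 638 − 2·146 = 346 mm, which satisfies the 286 mm minimum.
Going = (14 − 1) × 346 = 4498 mm.

4498 mm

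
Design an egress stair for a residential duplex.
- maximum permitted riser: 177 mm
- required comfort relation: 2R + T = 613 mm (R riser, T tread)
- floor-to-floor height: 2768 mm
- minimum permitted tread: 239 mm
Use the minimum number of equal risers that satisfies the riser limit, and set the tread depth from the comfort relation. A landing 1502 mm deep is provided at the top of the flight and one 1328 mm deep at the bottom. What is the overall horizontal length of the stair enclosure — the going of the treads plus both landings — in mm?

6835 mm

⌈2768/177⌉ = 16 risers.
Riser R = 2768 / 16 = 173 mm, within the 177 mm limit.
T = 613 − 2·173 = 267 mm, which satisfies the 239 mm minimum.
Going = (16 − 1) × 267 = 4005 mm.
Add landings: 4005 + 1502 + 1328 = 6835 mm.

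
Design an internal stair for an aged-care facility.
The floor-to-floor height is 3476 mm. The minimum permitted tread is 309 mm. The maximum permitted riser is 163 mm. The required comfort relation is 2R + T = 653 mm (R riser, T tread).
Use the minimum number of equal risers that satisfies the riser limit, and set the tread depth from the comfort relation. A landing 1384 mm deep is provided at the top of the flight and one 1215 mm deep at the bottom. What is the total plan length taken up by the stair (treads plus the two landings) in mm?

9676 mm

3476 / 163 = 21.33, so 22 risers are needed.
R = 3476 ÷ 22 = 158 mm.
T = 653 − 2·158 = 337 mm, which satisfies the 309 mm minimum.
Treads = 22 − 1 = 21; going = 21 × 337 = 7077 mm.
Add landings: 7077 + 1384 + 1215 = 9676 mm.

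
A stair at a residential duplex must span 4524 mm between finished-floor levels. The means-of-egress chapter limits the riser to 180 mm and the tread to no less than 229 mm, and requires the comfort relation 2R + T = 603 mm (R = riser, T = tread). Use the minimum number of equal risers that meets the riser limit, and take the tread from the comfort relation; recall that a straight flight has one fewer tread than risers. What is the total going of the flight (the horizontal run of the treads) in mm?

6375 mm

4524 / 180 = 25.133 → round up to 26 risers.
R = 4524 ÷ 26 = 174 mm.
From 2R + T = 603: T = 603 − 348 = 255 mm.
Going = (26 − 1) × 255 = 6375 mm.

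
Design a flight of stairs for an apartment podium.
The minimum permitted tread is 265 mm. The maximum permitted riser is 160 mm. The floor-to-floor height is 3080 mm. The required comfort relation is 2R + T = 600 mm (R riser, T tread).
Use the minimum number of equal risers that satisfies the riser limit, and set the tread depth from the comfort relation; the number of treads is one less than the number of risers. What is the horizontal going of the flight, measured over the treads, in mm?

5548 mm

At most 160 each: 3080/160 = 19.25, giving 20 risers.
Each riser is 3080/20 = 154 mm (≤ 160 mm).
Tread T = 600 − 2 × 154 = 292 mm (≥ 265 mm).
20 risers give 19 treads; going = 19 × 292 = 5548 mm.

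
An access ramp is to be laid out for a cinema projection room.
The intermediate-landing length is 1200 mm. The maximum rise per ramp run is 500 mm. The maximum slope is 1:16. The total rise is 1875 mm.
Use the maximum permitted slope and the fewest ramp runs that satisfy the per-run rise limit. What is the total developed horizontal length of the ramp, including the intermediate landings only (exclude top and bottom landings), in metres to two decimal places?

33.60 m

At most 500 each: 1875/500 = 3.75, giving 4 ramp runs. That means 3 intermediate landings.
Horizontal run for 1875 mm of rise at 1:16 is 1875 × 16 = 30000 mm.
3 intermediate landings contribute 3 × 1200 = 3600 mm.
Total developed length = 30000 + 3600 = 33600 mm.
= 33.60 m.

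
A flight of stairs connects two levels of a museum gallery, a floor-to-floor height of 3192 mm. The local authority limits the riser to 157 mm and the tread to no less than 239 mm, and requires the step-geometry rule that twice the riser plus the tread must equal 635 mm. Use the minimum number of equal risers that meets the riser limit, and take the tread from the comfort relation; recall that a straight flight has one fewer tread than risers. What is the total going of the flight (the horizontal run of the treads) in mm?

3192 / 157 = 20.33, so 21 risers are needed.
Riser R = 3192 / 21 = 152 mm, within the 157 mm limit.
T = 635 − 2·152 = 331 mm, which satisfies the 239 mm minimum.
Treads = 21 − 1 = 20; going = 20 × 331 = 6620 mm.

6620 mm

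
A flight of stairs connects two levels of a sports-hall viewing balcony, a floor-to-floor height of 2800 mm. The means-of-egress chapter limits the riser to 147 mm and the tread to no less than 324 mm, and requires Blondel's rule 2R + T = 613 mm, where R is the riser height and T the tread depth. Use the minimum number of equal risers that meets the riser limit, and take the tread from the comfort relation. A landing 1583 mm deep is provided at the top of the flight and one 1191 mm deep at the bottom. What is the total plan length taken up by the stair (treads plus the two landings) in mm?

9101 mm

2800 / 147 = 19.05, so 20 risers are needed.
Each riser is 2800/20 = 140 mm (≤ 147 mm).
From 2R + T = 613: T = 613 − 280 = 333 mm.
Going = (20 − 1) × 333 = 6327 mm.
Enclosure = 6327 + 1583 + 1191 = 9101 mm.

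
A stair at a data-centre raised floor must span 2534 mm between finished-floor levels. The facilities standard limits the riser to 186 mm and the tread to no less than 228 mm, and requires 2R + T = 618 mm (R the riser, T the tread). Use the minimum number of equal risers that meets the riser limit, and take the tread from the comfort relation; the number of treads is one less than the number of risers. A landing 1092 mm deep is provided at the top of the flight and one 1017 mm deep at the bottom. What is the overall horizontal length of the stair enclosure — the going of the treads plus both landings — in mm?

5437 mm

At most 186 each: 2534/186 = 13.62, giving 14 risers.
Each riser is 2534/14 = 181 mm (≤ 186 mm).
From 2R + T = 618: T = 618 − 362 = 256 mm.
Going = (14 − 1) × 256 = 3328 mm.
Add landings: 3328 + 1092 + 1017 = 5437 mm.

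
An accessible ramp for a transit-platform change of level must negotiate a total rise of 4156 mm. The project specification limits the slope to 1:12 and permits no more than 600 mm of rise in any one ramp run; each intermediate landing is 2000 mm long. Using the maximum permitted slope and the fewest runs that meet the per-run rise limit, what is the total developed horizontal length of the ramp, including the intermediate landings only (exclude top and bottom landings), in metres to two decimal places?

61.87 m

4156 / 600 = 6.93, so 7 ramp runs are needed. That means 6 intermediate landings.
Horizontal run for 4156 mm of rise at 1:12 is 4156 × 12 = 49872 mm.
6 intermediate landings contribute 6 × 2000 = 12000 mm.
Developed length = 49872 + 12000 = 61872 mm.
= 61.87 m.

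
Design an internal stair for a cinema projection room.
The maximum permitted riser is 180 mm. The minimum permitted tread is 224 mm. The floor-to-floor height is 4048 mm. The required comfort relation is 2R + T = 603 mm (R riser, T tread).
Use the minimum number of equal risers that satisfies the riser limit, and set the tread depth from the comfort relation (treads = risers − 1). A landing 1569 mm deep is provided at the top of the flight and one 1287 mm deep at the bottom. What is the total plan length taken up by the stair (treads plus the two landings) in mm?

4048 / 180 = 22.489 → round up to 23 risers.
R = 4048 ÷ 23 = 176 mm.
T = 603 − 2·176 = 251 mm, which satisfies the 224 mm minimum.
Going = (23 − 1) × 251 = 5522 mm.
Enclosure = 5522 + 1569 + 1287 = 8378 mm.

8378 mm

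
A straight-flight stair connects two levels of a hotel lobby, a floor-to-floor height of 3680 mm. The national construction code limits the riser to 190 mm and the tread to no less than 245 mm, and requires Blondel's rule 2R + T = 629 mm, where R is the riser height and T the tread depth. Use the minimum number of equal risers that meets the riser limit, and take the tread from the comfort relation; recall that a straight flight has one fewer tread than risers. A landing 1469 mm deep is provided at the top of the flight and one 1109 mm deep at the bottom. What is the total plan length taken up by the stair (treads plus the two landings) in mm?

3680 / 190 = 19.37, so 20 risers are needed.
Each riser is 3680/20 = 184 mm (≤ 190 mm).
From 2R + T = 629: T = 629 − 368 = 261 mm.
20 risers give 19 treads; going = 19 × 261 = 4959 mm.
Add landings: 4959 + 1469 + 1109 = 7537 mm.

7537 mm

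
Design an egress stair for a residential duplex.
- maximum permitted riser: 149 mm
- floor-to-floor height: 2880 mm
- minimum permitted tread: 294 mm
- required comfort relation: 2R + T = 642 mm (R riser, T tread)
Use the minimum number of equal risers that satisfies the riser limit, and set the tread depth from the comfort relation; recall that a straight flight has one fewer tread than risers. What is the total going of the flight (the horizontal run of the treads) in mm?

⌈2880/149⌉ = 20 risers.
Riser R = 2880 / 20 = 144 mm, within the 149 mm limit.
From 2R + T = 642: T = 642 − 288 = 354 mm.
Treads = 20 − 1 = 19; going = 19 × 354 = 6726 mm.

6726 mm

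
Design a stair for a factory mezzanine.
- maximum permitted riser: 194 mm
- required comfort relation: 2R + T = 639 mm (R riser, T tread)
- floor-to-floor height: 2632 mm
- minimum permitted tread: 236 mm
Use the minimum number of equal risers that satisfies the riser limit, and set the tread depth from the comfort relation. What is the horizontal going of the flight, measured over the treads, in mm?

3419 mm

⌈2632/194⌉ = 14 risers.
R = 2632 ÷ 14 = 188 mm.
From 2R + T = 639: T = 639 − 376 = 263 mm.
14 risers give 13 treads; going = 13 × 263 = 3419 mm.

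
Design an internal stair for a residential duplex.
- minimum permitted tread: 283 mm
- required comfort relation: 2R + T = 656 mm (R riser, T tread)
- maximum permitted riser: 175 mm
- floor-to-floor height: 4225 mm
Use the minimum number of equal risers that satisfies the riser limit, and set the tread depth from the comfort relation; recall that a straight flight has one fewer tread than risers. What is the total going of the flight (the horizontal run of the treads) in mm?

4225 / 175 = 24.14, so 25 risers are needed.
Each riser is 4225/25 = 169 mm (≤ 175 mm).
From 2R + T = 656: T = 656 − 338 = 318 mm.
Treads = 25 − 1 = 24; going = 24 × 318 = 7632 mm.

7632 mm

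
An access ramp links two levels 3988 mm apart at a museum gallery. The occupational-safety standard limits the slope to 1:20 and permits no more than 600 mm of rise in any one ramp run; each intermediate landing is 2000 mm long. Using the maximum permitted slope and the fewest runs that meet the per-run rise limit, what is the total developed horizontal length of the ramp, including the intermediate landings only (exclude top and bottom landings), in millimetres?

At most 600 each: 3988/600 = 6.65, giving 7 ramp runs. That means 6 intermediate landings.
Horizontal run for 3988 mm of rise at 1:20 is 3988 × 20 = 79760 mm.
Intermediate landings: 6 × 2000 = 12000 mm.
Total developed length = 79760 + 12000 = 91760 mm.

91760 mm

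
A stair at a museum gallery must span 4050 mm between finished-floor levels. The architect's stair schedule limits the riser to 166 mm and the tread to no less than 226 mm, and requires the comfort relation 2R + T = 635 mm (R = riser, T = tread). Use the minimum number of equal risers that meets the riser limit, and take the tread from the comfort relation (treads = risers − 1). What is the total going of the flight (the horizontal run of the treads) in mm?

7464 mm

At most 166 each: 4050/166 = 24.40, giving 25 risers.
R = 4050 ÷ 25 = 162 mm.
Tread T = 635 − 2 × 162 = 311 mm (≥ 226 mm).
Going = (25 − 1) × 311 = 7464 mm.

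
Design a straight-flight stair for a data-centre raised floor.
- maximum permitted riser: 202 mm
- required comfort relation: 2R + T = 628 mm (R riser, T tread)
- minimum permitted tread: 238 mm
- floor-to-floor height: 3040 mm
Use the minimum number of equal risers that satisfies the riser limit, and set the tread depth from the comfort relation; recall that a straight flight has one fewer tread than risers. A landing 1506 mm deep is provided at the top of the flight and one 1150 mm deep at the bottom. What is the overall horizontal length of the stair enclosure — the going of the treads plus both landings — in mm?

At most 202 each: 3040/202 = 15.05, giving 16 risers.
Riser R = 3040 / 16 = 190 mm, within the 202 mm limit.
From 2R + T = 628: T = 628 − 380 = 248 mm.
16 risers give 15 treads; going = 15 × 248 = 3720 mm.
Enclosure = 3720 + 1506 + 1150 = 6376 mm.

6376 mm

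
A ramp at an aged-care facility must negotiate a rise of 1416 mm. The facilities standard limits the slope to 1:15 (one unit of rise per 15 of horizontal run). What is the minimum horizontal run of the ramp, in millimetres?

21240 mm

Run = rise × 15 = 1416 × 15 = 21240 mm.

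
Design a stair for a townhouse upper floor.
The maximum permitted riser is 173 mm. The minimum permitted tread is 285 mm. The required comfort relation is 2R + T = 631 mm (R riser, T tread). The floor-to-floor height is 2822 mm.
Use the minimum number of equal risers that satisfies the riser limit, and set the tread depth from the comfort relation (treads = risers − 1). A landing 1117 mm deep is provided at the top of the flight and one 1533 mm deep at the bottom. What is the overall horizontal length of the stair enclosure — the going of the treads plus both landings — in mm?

⌈2822/173⌉ = 17 risers.
Riser R = 2822 / 17 = 166 mm, within the 173 mm limit.
T = 631 − 2·166 = 299 mm, which satisfies the 285 mm minimum.
17 risers give 16 treads; going = 16 × 299 = 4784 mm.
Add landings: 4784 + 1117 + 1533 = 7434 mm.

7434 mm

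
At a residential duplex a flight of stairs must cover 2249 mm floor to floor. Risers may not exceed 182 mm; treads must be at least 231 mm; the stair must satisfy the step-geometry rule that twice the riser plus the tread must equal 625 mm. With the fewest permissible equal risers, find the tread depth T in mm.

2249 / 182 = 12.36, so 13 risers are needed.
Each riser is 2249/13 = 173 mm (≤ 182 mm).
From 2R + T = 625: T = 625 − 346 = 279 mm.

279 mm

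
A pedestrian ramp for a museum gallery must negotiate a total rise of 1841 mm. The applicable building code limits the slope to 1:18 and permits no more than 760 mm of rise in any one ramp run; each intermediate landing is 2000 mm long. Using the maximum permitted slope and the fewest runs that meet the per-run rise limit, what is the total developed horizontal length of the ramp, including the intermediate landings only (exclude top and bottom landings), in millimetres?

37138 mm

⌈1841/760⌉ = 3 ramp runs. That means 2 intermediate landings.
Ramp run (horizontal) at 1:18: 1841 × 18 = 33138 mm.
2 intermediate landings contribute 2 × 2000 = 4000 mm.
Developed length = 33138 + 4000 = 37138 mm.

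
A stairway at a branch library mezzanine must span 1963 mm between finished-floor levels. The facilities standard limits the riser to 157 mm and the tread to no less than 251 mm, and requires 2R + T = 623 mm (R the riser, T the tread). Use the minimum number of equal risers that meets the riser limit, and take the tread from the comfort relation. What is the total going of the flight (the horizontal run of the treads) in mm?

3852 mm

1963 / 157 = 12.50, so 13 risers are needed.
R = 1963 ÷ 13 = 151 mm.
From 2R + T = 623: T = 623 − 302 = 321 mm.
Going = (13 − 1) × 321 = 3852 mm.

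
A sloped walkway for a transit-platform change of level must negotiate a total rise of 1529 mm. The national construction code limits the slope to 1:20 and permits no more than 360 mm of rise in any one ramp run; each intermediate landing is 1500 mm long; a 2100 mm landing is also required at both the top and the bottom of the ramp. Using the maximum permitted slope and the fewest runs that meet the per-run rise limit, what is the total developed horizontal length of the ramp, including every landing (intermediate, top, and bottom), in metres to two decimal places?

40.78 m

At most 360 each: 1529/360 = 4.25, giving 5 ramp runs. That means 4 intermediate landings.
Ramp run (horizontal) at 1:20: 1529 × 20 = 30580 mm.
Intermediate landings: 4 × 1500 = 6000 mm.
Top and bottom landings: 2 × 2100 = 4200 mm.
Total = 30580 + 6000 + 4200 = 40780 mm.
= 40.78 m.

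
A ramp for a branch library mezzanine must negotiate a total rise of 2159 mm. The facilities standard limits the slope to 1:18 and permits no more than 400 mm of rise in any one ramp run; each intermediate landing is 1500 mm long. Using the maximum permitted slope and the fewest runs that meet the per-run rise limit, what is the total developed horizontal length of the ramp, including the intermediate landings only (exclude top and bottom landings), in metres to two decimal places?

46.36 m

At most 400 each: 2159/400 = 5.40, giving 6 ramp runs. That means 5 intermediate landings.
Ramp run (horizontal) at 1:18: 2159 × 18 = 38862 mm.
5 intermediate landings contribute 5 × 1500 = 7500 mm.
Total developed length = 38862 + 7500 = 46362 mm.
= 46.36 m.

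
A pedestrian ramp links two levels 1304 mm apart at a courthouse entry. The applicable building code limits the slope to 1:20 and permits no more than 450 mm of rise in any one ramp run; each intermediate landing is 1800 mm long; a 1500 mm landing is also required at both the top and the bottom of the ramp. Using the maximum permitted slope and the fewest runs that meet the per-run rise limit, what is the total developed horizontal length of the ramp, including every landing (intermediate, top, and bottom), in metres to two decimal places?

32.68 m

⌈1304/450⌉ = 3 ramp runs. That means 2 intermediate landings.
Horizontal run for 1304 mm of rise at 1:20 is 1304 × 20 = 26080 mm.
2 intermediate landings contribute 2 × 1800 = 3600 mm.
Top and bottom landings: 2 × 1500 = 3000 mm.
Total = 26080 + 3600 + 3000 = 32680 mm.
= 32.68 m.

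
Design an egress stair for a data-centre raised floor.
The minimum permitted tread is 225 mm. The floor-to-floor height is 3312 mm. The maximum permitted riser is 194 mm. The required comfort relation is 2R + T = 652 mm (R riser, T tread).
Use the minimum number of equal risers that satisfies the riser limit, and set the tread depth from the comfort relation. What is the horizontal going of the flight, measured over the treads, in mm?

4828 mm

At most 194 each: 3312/194 = 17.07, giving 18 risers.
Riser R = 3312 / 18 = 184 mm, within the 194 mm limit.
T = 652 − 2·184 = 284 mm, which satisfies the 225 mm minimum.
Treads = 18 − 1 = 17; going = 17 × 284 = 4828 mm.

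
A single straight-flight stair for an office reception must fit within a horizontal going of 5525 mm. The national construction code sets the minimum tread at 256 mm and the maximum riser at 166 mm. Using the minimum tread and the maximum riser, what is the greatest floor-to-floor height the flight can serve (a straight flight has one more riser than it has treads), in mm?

Treads that fit: ⌊5525 / 256⌋ = 21.
Risers = treads + 1 = 22.
Maximum height = 22 × 166 = 3652 mm.

3652 mm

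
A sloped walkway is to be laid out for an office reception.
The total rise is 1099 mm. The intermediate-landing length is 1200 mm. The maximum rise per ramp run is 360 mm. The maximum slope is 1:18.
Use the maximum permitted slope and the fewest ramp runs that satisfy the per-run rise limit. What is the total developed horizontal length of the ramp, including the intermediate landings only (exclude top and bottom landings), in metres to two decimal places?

1099 / 360 = 3.05, so 4 ramp runs are needed. That means 3 intermediate landings.
Horizontal run for 1099 mm of rise at 1:18 is 1099 × 18 = 19782 mm.
Intermediate landings: 3 × 1200 = 3600 mm.
Total developed length = 19782 + 3600 = 23382 mm.
= 23.38 m.

23.38 m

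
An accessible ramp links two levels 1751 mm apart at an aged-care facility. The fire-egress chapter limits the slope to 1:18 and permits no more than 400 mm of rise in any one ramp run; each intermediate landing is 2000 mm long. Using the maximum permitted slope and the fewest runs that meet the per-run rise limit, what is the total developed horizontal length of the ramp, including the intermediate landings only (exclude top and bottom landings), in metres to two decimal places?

⌈1751/400⌉ = 5 ramp runs. That means 4 intermediate landings.
Horizontal run for 1751 mm of rise at 1:18 is 1751 × 18 = 31518 mm.
4 intermediate landings contribute 4 × 2000 = 8000 mm.
Developed length = 31518 + 8000 = 39518 mm.
= 39.52 m.

39.52 m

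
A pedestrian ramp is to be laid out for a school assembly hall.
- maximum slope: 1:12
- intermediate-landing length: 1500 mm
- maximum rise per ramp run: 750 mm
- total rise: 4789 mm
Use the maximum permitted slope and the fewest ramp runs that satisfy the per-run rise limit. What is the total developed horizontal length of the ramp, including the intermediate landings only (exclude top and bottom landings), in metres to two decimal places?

66.47 m

⌈4789/750⌉ = 7 ramp runs. That means 6 intermediate landings.
Horizontal run for 4789 mm of rise at 1:12 is 4789 × 12 = 57468 mm.
Intermediate landings: 6 × 1500 = 9000 mm.
Developed length = 57468 + 9000 = 66468 mm.
= 66.47 m.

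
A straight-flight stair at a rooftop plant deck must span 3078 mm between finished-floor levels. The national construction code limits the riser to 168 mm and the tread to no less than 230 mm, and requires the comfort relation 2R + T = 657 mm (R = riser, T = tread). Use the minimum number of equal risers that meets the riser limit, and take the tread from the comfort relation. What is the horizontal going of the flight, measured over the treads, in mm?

At most 168 each: 3078/168 = 18.32, giving 19 risers.
Each riser is 3078/19 = 162 mm (≤ 168 mm).
T = 657 − 2·162 = 333 mm, which satisfies the 230 mm minimum.
Going = (19 − 1) × 333 = 5994 mm.

5994 mm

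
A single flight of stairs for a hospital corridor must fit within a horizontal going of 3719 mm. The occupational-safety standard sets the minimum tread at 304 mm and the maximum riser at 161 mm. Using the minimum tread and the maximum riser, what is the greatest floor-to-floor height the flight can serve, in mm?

Treads that fit: ⌊3719 / 304⌋ = 12.
Risers = treads + 1 = 13.
Maximum height = 13 × 161 = 2093 mm.

2093 mm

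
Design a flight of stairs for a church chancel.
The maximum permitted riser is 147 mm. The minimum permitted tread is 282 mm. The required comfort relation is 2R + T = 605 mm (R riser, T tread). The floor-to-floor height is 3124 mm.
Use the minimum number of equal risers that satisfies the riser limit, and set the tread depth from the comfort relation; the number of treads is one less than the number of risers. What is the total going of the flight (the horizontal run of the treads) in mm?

6741 mm

At most 147 each: 3124/147 = 21.25, giving 22 risers.
R = 3124 ÷ 22 = 142 mm.
Tread T = 605 − 2 × 142 = 321 mm (≥ 282 mm).
Treads = 22 − 1 = 21; going = 21 × 321 = 6741 mm.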